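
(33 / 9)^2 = 121 / 9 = 13.44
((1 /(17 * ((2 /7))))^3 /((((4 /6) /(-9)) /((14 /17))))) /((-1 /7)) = 453789 /668168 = 0.68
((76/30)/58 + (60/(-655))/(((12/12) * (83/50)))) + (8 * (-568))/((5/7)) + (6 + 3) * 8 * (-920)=-343387835021/4729755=-72601.61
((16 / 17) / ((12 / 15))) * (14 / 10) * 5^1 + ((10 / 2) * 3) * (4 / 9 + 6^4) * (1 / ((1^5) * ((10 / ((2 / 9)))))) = 202136 / 459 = 440.38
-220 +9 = -211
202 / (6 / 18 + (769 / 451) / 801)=36486351 / 60593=602.15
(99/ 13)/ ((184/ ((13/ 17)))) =99/ 3128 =0.03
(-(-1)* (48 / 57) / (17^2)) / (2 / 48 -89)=-384 / 11723285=-0.00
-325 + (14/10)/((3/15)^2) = -290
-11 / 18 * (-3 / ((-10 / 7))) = -77 / 60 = -1.28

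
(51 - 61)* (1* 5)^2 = -250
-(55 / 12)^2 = -3025 / 144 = -21.01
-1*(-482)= 482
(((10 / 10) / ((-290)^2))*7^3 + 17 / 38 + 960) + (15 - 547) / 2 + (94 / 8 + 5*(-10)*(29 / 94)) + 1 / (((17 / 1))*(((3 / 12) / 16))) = 221683840002 / 319180525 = 694.54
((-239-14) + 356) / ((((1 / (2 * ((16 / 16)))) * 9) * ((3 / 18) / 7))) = 2884 / 3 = 961.33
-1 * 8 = -8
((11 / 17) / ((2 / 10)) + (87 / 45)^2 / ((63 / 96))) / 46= 717379 / 3694950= 0.19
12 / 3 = 4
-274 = -274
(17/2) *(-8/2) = -34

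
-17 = -17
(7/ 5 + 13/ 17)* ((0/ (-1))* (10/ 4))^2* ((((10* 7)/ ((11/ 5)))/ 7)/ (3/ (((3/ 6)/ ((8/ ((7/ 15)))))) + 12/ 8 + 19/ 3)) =0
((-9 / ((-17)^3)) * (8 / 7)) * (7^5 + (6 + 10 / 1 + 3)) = 35.23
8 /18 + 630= 5674 /9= 630.44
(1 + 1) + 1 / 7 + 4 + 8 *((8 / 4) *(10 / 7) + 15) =149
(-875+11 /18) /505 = -15739 /9090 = -1.73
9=9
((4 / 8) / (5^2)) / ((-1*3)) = -1 / 150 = -0.01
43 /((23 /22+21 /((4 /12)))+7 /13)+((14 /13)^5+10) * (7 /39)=242563343728 /89155989039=2.72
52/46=1.13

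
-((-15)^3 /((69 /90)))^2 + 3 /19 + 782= -194771826031 /10051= -19378353.00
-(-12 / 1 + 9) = 3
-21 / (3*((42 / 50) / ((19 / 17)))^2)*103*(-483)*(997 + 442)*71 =54609905200625 / 867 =62987203230.25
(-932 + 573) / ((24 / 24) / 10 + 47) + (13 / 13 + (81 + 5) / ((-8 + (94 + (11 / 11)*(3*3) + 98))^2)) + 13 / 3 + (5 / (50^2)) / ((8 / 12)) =-40061283163 / 17544279000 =-2.28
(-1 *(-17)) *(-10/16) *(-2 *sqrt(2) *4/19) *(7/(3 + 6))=595 *sqrt(2)/171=4.92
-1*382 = -382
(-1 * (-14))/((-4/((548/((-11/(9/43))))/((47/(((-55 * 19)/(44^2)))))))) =-819945/1956328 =-0.42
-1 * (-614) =614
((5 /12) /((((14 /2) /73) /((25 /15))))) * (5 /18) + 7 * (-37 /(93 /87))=-33787021 /140616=-240.28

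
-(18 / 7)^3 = -5832 / 343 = -17.00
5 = 5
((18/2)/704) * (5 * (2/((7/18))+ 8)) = 1035/1232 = 0.84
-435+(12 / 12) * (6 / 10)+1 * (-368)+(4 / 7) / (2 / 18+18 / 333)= -307592 / 385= -798.94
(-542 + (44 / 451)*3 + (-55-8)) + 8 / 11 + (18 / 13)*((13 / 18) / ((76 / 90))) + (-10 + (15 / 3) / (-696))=-3654771905 / 5964024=-612.80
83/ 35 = 2.37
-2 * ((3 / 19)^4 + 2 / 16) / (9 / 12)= -130969 / 390963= -0.33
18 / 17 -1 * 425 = -7207 / 17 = -423.94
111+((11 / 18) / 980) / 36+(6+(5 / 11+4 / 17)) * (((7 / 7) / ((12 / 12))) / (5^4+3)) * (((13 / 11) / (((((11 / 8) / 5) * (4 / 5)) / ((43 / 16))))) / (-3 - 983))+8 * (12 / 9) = 270629877260648569 / 2224357690484160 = 121.67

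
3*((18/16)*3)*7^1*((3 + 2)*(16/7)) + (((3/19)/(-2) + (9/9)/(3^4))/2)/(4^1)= 19945235/24624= 809.99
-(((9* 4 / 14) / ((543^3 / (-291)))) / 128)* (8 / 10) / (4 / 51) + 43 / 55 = 114230585041 / 146108818240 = 0.78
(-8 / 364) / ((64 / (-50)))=0.02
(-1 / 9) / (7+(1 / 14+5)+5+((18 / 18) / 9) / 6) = -0.01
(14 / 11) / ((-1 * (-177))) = 14 / 1947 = 0.01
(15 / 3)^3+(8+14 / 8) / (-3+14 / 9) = 473 / 4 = 118.25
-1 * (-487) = 487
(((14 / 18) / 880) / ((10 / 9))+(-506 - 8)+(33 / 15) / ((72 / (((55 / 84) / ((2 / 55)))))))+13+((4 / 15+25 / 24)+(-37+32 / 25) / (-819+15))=-111232984879 / 222868800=-499.10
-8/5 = -1.60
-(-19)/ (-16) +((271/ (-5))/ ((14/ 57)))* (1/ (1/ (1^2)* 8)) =-1007/ 35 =-28.77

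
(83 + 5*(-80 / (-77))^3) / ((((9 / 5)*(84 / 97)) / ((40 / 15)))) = 39238671830 / 258854211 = 151.59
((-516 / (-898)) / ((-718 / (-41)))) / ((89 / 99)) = 523611 / 14345999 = 0.04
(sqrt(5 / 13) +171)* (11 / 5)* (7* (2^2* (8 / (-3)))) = -140448 / 5 - 2464* sqrt(65) / 195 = -28191.47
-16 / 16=-1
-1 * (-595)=595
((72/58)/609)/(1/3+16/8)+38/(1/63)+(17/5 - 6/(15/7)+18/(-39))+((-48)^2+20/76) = 239116338394/50893115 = 4698.40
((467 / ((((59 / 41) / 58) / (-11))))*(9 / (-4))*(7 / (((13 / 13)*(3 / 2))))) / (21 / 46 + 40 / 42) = 123904717398 / 80299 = 1543041.85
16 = 16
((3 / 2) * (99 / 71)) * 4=594 / 71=8.37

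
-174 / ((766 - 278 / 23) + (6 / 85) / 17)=-963815 / 4176073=-0.23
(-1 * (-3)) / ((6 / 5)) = 5 / 2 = 2.50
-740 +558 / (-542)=-200819 / 271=-741.03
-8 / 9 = -0.89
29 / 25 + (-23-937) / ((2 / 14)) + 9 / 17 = -2855282 / 425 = -6718.31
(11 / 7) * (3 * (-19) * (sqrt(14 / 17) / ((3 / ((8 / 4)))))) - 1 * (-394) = 394 - 418 * sqrt(238) / 119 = 339.81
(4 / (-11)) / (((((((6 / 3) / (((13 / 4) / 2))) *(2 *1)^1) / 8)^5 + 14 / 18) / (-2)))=0.93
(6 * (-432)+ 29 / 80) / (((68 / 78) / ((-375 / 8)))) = 606443175 / 4352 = 139348.16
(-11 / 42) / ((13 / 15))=-55 / 182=-0.30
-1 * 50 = -50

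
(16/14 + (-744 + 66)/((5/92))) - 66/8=-12482.31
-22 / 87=-0.25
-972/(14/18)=-8748/7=-1249.71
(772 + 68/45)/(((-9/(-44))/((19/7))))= 10264.37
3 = 3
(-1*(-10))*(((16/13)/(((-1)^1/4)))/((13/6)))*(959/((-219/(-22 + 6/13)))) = -343705600/160381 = -2143.06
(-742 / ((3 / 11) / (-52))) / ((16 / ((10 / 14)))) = 6315.83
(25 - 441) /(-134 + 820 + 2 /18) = -288 /475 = -0.61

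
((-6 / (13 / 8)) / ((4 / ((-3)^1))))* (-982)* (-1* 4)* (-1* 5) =-707040 / 13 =-54387.69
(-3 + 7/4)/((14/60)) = -75/14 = -5.36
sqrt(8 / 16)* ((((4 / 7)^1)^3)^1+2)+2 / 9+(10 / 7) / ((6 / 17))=375* sqrt(2) / 343+269 / 63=5.82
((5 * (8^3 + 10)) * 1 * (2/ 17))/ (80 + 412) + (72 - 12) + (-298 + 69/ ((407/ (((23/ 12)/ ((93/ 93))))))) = -268985515/ 1134716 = -237.05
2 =2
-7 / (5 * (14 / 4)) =-2 / 5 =-0.40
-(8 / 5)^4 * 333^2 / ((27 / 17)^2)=-1620545536 / 5625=-288096.98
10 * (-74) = -740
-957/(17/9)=-8613/17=-506.65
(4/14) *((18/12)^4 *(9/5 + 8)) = 567/40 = 14.18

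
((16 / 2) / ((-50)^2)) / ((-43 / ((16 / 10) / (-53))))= 16 / 7121875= 0.00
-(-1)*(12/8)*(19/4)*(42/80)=1197/320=3.74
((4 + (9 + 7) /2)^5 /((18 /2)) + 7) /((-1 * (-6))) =4609.17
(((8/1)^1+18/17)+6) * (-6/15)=-512/85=-6.02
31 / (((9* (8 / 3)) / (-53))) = -1643 / 24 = -68.46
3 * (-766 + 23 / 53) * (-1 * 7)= 852075 / 53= 16076.89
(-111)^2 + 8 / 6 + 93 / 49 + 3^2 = 1812985 / 147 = 12333.23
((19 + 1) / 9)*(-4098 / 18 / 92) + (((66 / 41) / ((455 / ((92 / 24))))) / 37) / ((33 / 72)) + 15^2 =94086275642 / 428635935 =219.50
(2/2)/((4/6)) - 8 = -13/2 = -6.50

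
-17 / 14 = -1.21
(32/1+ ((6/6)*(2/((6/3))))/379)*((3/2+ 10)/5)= 278967/3790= 73.61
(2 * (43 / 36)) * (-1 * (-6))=43 / 3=14.33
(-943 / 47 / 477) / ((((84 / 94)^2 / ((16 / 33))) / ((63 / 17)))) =-177284 / 1873179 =-0.09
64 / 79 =0.81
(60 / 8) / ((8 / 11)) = 165 / 16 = 10.31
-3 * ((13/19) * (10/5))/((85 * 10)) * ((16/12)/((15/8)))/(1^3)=-416/121125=-0.00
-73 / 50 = -1.46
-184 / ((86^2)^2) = -23 / 6837602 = -0.00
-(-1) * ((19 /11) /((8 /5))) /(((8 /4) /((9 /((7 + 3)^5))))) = 171 /3520000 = 0.00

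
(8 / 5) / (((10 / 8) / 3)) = 96 / 25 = 3.84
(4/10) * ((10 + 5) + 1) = 32/5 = 6.40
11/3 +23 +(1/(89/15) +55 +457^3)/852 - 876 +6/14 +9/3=19670879715/176932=111177.63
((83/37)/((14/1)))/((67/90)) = 3735/17353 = 0.22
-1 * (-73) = 73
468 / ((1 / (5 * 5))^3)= 7312500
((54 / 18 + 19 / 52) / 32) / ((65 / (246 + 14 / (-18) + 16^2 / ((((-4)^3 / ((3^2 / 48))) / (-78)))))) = 191345 / 389376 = 0.49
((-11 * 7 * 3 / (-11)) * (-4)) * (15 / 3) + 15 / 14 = -5865 / 14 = -418.93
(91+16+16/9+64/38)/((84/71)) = 1341119/14364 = 93.37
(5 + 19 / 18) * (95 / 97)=10355 / 1746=5.93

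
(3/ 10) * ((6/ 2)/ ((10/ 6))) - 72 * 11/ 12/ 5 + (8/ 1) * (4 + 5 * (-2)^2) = 8967/ 50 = 179.34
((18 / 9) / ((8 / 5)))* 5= 25 / 4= 6.25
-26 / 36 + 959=958.28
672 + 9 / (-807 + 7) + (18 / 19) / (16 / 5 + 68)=909084381 / 1352800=672.00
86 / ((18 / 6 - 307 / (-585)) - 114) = -25155 / 32314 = -0.78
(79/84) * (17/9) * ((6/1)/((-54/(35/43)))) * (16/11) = -26860/114939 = -0.23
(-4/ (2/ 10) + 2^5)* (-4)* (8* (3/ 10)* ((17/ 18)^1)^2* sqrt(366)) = -4624* sqrt(366)/ 45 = -1965.83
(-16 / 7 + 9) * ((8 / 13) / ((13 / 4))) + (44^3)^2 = 8584219293152 / 1183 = 7256313857.27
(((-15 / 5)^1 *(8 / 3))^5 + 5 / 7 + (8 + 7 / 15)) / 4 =-859919 / 105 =-8189.70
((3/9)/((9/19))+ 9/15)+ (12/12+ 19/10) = 227/54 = 4.20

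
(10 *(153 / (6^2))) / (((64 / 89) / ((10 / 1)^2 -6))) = 355555 / 64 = 5555.55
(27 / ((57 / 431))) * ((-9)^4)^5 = 47159584315681826819079 / 19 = 2482083385035885622056.79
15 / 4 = 3.75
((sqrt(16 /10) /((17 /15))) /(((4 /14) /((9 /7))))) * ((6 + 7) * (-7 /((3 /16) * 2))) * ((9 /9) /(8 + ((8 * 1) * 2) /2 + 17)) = -2184 * sqrt(10) /187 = -36.93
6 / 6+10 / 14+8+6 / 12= 143 / 14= 10.21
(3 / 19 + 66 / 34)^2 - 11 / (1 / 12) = -13311744 / 104329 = -127.59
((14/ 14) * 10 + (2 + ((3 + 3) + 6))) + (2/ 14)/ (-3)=503/ 21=23.95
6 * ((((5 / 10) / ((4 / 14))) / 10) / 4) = 21 / 80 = 0.26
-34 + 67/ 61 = -32.90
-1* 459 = -459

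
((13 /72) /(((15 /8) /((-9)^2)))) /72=13 /120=0.11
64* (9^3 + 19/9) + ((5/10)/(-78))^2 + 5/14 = 7971020207/170352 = 46791.47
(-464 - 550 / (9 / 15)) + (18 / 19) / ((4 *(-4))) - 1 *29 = -642835 / 456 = -1409.73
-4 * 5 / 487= -0.04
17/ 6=2.83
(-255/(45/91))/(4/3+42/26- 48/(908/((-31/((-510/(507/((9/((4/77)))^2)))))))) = -20706295554945/118401877501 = -174.88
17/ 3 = 5.67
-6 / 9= -0.67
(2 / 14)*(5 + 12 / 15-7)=-6 / 35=-0.17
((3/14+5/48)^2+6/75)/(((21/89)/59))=2688601267/59270400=45.36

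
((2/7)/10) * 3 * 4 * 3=36/35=1.03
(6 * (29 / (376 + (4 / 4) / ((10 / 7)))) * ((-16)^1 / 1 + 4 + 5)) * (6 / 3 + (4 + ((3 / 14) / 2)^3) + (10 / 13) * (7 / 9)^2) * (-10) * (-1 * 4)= -836.34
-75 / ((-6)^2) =-2.08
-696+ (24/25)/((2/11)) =-17268/25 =-690.72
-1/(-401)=1/401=0.00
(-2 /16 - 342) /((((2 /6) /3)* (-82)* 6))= 8211 /1312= 6.26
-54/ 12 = -9/ 2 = -4.50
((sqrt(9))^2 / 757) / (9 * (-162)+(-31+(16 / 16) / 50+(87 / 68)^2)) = -1040400 / 130156205291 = -0.00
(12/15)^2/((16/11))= 11/25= 0.44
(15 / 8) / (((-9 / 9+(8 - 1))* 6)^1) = 5 / 96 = 0.05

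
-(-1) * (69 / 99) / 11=23 / 363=0.06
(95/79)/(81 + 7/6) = 570/38947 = 0.01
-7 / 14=-0.50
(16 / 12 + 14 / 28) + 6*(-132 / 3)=-1573 / 6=-262.17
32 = 32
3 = 3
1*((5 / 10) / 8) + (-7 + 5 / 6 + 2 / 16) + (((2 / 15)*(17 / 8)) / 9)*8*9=-297 / 80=-3.71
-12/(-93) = 4/31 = 0.13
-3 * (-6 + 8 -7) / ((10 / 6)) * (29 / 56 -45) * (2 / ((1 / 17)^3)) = -110144547 / 28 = -3933733.82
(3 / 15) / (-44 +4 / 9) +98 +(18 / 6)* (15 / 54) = 581113 / 5880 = 98.83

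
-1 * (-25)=25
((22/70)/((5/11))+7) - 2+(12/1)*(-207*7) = -3041904/175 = -17382.31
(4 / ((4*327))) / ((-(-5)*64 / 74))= 37 / 52320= 0.00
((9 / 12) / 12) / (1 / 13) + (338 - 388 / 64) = 1331 / 4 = 332.75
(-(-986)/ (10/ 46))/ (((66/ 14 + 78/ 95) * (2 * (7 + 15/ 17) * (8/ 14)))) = 179462353/ 1973016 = 90.96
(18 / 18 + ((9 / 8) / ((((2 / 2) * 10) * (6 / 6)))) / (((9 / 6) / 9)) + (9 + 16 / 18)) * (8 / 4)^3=4163 / 45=92.51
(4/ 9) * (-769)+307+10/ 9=-101/ 3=-33.67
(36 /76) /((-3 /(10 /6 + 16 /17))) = -7 /17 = -0.41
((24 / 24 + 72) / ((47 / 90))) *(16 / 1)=105120 / 47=2236.60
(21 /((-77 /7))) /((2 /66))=-63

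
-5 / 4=-1.25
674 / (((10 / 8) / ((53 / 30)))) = 71444 / 75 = 952.59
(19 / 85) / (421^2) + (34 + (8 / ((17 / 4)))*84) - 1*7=2788887154 / 15065485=185.12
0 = 0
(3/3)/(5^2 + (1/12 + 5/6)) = 12/311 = 0.04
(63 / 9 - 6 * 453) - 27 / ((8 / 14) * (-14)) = -21661 / 8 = -2707.62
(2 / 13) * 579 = 1158 / 13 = 89.08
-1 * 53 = -53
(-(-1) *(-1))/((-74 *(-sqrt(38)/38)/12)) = -6 *sqrt(38)/37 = -1.00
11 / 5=2.20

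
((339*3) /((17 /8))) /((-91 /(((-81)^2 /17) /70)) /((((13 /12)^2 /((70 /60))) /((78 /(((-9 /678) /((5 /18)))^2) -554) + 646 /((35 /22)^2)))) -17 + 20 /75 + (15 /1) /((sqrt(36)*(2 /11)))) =-1124189033760 /1304875237005917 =-0.00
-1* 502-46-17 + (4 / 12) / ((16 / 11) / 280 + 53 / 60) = -463557 / 821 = -564.62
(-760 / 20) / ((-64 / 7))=133 / 32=4.16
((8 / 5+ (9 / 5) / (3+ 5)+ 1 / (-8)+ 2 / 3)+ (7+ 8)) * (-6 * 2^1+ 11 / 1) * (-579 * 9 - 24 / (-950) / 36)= 1934388077 / 21375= 90497.69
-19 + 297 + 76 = 354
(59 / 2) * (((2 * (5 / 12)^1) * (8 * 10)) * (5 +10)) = 29500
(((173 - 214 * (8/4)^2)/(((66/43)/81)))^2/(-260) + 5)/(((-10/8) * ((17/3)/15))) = 5659107211521/534820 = 10581330.56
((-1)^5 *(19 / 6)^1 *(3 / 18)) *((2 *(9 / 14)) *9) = -6.11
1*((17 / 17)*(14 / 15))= 0.93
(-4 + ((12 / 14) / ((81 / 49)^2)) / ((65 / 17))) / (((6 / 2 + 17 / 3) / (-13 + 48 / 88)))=38151623 / 6776055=5.63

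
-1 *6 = -6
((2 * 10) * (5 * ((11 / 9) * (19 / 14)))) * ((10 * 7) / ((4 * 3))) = 26125 / 27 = 967.59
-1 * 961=-961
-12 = -12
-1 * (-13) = 13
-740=-740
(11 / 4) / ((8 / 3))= 33 / 32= 1.03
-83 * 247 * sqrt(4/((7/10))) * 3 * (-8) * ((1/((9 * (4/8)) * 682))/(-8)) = -41002 * sqrt(70)/7161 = -47.90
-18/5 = -3.60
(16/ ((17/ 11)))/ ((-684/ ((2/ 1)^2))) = -176/ 2907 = -0.06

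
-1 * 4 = -4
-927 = -927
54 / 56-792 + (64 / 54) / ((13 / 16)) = -7759963 / 9828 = -789.58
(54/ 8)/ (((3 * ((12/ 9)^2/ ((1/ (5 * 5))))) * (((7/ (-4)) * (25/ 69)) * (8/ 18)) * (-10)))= 50301/ 2800000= 0.02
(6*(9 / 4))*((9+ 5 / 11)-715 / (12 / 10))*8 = -696618 / 11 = -63328.91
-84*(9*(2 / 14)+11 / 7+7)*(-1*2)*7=11592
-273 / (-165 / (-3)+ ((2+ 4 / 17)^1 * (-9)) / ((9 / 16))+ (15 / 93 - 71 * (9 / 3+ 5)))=20553 / 41302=0.50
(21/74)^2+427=427.08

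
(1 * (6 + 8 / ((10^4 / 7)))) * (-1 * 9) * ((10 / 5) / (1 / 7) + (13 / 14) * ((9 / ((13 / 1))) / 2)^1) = -27092763 / 35000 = -774.08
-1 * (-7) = 7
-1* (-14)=14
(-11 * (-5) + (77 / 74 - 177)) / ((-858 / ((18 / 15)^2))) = 26853 / 132275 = 0.20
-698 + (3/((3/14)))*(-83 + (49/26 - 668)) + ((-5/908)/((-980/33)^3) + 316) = -24151916617228819/2221966073600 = -10869.62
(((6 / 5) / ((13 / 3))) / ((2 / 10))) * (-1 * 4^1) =-72 / 13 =-5.54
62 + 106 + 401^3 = 64481369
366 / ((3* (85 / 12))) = 1464 / 85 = 17.22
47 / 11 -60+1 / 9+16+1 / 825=-98047 / 2475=-39.61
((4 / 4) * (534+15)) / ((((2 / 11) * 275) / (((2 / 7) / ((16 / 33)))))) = 18117 / 2800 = 6.47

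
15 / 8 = 1.88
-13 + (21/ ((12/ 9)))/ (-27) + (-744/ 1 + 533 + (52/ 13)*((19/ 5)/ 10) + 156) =-20119/ 300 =-67.06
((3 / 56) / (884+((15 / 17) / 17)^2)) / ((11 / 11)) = 250563 / 4134636184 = 0.00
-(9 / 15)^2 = -9 / 25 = -0.36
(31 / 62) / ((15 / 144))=24 / 5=4.80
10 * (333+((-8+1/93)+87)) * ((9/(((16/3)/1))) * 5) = 8621325/248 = 34763.41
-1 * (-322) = 322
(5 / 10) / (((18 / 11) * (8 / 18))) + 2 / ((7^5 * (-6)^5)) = 22462555 / 32672808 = 0.69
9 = 9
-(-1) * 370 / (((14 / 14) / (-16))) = -5920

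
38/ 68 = 19/ 34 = 0.56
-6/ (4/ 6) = -9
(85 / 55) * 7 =10.82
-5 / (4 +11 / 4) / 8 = -5 / 54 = -0.09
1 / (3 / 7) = 7 / 3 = 2.33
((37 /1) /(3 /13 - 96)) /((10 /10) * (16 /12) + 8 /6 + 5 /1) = -481 /9545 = -0.05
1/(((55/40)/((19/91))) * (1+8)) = 152/9009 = 0.02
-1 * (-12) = 12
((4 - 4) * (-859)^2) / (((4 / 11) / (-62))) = 0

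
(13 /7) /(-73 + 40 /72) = -117 /4564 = -0.03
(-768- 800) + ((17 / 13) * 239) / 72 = -1463585 / 936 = -1563.66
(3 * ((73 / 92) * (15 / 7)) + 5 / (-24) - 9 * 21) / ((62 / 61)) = -181.14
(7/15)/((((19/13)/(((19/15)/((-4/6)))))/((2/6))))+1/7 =-187/3150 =-0.06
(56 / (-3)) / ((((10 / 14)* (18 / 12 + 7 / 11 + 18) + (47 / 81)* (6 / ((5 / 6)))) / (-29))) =3751440 / 128627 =29.17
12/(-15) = -4/5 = -0.80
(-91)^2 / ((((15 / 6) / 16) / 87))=23054304 / 5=4610860.80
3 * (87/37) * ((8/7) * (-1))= -2088/259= -8.06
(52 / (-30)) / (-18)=13 / 135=0.10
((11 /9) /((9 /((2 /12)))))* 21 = 77 /162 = 0.48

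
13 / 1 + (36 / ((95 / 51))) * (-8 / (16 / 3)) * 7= -18043 / 95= -189.93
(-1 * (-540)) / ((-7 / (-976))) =527040 / 7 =75291.43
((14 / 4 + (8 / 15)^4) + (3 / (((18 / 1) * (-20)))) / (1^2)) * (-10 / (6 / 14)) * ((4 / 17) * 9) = -10128251 / 57375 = -176.53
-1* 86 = -86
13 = 13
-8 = -8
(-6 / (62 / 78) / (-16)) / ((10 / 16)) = 117 / 155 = 0.75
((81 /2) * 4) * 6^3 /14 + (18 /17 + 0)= 2500.49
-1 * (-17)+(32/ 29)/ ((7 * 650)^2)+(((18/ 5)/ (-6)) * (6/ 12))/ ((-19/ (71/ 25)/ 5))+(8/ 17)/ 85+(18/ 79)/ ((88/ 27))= 49559789137511203/ 2864784850427500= 17.30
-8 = -8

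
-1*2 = -2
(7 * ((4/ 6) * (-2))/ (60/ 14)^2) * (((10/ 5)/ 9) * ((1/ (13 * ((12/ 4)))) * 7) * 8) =-38416/ 236925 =-0.16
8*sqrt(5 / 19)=8*sqrt(95) / 19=4.10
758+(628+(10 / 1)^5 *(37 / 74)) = 51386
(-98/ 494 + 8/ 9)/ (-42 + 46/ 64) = -49120/ 2936583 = -0.02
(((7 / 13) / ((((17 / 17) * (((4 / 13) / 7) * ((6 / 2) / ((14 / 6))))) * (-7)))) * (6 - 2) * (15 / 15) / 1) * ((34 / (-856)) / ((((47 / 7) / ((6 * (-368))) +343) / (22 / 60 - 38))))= -605654308 / 25526053215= -0.02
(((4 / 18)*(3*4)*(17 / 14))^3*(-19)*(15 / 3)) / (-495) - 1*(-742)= 686268746 / 916839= 748.52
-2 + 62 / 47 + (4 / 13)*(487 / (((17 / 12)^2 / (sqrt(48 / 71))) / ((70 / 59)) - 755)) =-1493630756219048864 / 1698612009911992019 - 1339242831360*sqrt(213) / 36140681061957277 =-0.88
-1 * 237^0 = -1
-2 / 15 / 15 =-2 / 225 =-0.01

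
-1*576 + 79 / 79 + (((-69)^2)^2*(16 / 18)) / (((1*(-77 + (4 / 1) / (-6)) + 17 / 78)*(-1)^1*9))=171147209 / 6041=28330.94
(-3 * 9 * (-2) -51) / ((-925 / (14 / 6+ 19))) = -64 / 925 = -0.07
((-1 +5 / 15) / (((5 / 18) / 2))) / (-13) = 24 / 65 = 0.37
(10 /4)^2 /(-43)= -25 /172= -0.15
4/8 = 1/2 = 0.50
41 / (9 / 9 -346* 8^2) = -41 / 22143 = -0.00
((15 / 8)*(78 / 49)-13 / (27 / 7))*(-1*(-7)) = -2041 / 756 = -2.70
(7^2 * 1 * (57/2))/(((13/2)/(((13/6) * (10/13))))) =4655/13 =358.08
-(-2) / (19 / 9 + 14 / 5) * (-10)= -900 / 221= -4.07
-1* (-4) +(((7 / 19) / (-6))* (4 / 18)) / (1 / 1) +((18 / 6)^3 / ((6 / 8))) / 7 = 32783 / 3591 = 9.13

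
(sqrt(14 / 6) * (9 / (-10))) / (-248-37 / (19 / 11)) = 57 * sqrt(21) / 51190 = 0.01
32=32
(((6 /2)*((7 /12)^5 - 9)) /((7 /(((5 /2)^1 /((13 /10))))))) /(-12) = 55567025 /90574848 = 0.61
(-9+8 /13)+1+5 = -31 /13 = -2.38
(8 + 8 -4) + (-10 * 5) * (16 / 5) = -148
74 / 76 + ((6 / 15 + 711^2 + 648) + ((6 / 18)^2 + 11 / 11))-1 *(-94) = 865713979 / 1710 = 506265.48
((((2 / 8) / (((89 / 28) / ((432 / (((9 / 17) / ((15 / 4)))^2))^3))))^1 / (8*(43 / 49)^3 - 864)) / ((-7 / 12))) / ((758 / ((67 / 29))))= 4874033.43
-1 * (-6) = 6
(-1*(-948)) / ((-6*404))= -79 / 202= -0.39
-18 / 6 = -3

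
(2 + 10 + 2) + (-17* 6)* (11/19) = -856/19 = -45.05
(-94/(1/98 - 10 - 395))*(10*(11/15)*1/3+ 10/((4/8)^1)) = 5.21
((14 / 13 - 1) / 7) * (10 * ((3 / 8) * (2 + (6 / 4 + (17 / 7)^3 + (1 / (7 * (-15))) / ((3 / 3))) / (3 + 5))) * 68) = 5565239 / 499408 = 11.14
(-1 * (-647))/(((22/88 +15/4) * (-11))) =-647/44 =-14.70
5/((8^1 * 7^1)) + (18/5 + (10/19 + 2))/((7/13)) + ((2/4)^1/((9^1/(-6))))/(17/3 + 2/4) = 2246471/196840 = 11.41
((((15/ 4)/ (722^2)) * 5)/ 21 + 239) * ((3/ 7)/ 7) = 10465297659/ 715201648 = 14.63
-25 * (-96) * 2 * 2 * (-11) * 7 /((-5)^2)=-29568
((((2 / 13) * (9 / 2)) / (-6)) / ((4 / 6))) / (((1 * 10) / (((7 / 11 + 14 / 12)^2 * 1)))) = -14161 / 251680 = -0.06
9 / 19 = 0.47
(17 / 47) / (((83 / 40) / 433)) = 294440 / 3901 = 75.48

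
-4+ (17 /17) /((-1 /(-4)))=0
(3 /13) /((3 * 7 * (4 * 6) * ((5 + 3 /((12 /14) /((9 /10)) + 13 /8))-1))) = 433 /4883424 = 0.00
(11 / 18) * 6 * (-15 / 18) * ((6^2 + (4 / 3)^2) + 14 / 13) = -125015 / 1053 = -118.72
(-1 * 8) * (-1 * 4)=32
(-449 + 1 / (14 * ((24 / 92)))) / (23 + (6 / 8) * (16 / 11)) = -18.63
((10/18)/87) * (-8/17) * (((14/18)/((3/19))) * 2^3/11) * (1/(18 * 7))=-3040/35580303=-0.00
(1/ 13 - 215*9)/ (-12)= 12577/ 78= 161.24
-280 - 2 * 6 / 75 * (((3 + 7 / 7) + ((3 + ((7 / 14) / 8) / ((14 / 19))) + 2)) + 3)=-394707 / 1400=-281.93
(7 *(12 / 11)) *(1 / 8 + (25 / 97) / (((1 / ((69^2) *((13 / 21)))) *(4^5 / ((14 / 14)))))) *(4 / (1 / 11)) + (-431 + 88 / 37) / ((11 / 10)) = -248645893 / 2526656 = -98.41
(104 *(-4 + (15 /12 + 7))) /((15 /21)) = 618.80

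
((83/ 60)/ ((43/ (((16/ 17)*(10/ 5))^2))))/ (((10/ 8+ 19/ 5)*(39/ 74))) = 6289408/ 146849859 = 0.04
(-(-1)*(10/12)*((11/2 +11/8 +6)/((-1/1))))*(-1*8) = 515/6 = 85.83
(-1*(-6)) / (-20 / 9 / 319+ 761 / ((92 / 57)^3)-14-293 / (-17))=228032551296 / 7001155900231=0.03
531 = 531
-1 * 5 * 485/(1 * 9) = -2425/9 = -269.44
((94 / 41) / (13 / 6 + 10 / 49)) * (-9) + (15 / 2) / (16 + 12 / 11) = -88805019 / 10744952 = -8.26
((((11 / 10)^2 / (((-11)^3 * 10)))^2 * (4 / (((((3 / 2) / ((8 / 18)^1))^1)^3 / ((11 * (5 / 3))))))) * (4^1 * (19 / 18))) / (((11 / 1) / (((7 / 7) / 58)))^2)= 304 / 1858998886284375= 0.00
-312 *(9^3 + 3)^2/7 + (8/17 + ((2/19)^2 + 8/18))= -9233691743440/386631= -23882440.22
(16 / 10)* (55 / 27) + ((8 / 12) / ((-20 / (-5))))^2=355 / 108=3.29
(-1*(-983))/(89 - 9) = 983/80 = 12.29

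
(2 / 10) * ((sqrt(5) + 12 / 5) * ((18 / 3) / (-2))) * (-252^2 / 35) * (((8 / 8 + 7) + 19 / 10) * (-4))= -64665216 / 625 - 5388768 * sqrt(5) / 125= -199861.56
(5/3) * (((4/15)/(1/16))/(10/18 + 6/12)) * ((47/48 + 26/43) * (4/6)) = 52304/7353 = 7.11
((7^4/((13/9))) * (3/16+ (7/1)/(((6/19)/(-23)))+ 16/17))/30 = -76666331/2720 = -28186.15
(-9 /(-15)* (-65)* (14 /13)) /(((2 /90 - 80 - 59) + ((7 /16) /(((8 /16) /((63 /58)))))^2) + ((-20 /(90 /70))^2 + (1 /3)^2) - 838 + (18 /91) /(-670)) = 22328341701120 /390208150676971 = 0.06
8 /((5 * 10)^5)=1 /39062500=0.00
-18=-18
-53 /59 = -0.90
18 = 18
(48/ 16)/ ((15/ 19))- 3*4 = -41/ 5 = -8.20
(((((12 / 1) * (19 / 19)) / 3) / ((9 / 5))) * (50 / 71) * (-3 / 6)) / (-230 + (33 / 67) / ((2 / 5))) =0.00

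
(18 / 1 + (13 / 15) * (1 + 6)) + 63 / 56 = 3023 / 120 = 25.19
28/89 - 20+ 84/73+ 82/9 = -551026/58473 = -9.42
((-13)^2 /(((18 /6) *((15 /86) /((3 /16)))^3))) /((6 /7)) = 94056781 /1152000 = 81.65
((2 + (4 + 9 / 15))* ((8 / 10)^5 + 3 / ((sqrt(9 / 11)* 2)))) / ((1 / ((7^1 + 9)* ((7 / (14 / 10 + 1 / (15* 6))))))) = 68124672 / 396875 + 33264* sqrt(11) / 127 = 1040.35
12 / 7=1.71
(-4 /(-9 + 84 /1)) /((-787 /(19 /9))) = 76 /531225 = 0.00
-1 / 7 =-0.14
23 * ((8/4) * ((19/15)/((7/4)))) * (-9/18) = -1748/105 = -16.65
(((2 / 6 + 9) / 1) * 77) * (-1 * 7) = -15092 / 3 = -5030.67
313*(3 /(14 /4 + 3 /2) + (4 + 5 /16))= 123009 /80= 1537.61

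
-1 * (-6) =6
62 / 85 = 0.73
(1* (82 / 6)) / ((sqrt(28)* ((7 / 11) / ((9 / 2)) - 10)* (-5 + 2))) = 451* sqrt(7) / 13664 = 0.09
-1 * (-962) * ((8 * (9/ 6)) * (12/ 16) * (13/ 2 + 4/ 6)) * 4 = 248196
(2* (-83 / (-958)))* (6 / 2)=249 / 479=0.52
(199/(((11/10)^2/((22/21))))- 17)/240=35873/55440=0.65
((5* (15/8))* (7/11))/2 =525/176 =2.98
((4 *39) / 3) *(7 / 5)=364 / 5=72.80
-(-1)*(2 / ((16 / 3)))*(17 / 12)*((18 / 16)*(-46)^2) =80937 / 64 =1264.64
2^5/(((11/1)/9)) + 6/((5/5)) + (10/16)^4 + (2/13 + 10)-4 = 22543647/585728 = 38.49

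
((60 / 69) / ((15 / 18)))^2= 1.09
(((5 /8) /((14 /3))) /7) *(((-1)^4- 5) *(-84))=45 /7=6.43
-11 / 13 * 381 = -4191 / 13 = -322.38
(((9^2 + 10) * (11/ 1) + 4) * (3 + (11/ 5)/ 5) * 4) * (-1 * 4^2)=-1106304/ 5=-221260.80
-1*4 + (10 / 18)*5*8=164 / 9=18.22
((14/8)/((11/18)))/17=63/374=0.17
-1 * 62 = -62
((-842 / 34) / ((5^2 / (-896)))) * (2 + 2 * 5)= 4526592 / 425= 10650.80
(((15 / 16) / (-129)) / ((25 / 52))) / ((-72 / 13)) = 169 / 61920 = 0.00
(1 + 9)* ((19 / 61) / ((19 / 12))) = 120 / 61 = 1.97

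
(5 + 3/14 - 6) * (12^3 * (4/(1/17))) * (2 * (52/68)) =-988416/7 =-141202.29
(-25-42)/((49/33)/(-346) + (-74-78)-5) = 765006/1792675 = 0.43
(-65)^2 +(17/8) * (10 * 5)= 17325/4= 4331.25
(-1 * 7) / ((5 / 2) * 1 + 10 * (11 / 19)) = -38 / 45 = -0.84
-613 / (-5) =122.60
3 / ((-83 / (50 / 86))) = -75 / 3569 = -0.02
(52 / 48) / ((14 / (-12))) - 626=-8777 / 14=-626.93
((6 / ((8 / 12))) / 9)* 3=3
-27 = -27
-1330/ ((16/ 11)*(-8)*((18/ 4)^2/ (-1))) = -7315/ 1296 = -5.64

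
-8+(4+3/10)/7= -517/70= -7.39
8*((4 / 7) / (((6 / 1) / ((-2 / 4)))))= -8 / 21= -0.38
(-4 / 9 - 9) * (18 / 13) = -170 / 13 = -13.08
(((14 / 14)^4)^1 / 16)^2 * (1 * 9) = 9 / 256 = 0.04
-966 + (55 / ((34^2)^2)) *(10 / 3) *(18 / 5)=-322724979 / 334084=-966.00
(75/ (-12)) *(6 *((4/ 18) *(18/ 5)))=-30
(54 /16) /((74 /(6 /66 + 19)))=2835 /3256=0.87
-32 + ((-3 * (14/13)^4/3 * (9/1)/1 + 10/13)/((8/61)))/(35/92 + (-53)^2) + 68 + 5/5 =272905457030/7381961743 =36.97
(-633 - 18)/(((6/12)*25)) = -1302/25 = -52.08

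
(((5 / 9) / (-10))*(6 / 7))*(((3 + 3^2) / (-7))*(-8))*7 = -32 / 7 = -4.57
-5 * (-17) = 85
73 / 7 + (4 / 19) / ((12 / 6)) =1401 / 133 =10.53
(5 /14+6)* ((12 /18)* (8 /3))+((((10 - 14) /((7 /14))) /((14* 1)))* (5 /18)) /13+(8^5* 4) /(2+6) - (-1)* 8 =4478098 /273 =16403.29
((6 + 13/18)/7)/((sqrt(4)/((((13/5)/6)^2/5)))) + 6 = 6824449/1134000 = 6.02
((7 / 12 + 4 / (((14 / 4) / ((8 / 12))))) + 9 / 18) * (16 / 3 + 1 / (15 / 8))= 10.83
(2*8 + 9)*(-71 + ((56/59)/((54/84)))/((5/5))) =-922925/531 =-1738.09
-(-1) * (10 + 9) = 19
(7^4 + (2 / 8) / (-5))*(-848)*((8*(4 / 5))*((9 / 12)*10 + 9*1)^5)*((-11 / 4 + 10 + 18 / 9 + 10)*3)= -23007565149665481 / 25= -920302605986619.24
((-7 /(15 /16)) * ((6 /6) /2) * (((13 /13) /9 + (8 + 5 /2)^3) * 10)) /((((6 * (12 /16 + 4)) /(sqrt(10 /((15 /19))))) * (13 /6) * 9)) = -4667992 * sqrt(114) /180063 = -276.79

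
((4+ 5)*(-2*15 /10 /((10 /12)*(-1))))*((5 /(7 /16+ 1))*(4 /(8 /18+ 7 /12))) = 373248 /851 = 438.60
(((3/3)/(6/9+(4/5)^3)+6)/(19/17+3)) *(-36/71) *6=-5.06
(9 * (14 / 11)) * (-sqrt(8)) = -252 * sqrt(2) / 11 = -32.40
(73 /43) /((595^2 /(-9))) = -657 /15223075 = -0.00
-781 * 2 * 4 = -6248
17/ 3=5.67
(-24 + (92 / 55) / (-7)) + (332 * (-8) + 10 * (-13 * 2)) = -1131992 / 385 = -2940.24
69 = 69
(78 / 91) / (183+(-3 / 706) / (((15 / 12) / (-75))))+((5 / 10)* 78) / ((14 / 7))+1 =6189993 / 301882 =20.50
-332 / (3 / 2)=-664 / 3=-221.33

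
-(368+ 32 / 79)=-29104 / 79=-368.41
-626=-626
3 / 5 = 0.60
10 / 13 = 0.77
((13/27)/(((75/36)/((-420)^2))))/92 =10192/23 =443.13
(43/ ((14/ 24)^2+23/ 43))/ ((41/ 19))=5058864/ 222179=22.77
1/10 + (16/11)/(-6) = -47/330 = -0.14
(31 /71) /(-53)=-31 /3763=-0.01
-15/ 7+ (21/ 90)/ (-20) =-9049/ 4200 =-2.15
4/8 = 1/2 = 0.50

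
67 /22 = 3.05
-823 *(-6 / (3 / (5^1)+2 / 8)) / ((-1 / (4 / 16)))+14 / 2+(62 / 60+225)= -1219.32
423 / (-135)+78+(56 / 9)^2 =113.58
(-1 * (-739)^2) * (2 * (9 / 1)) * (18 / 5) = -176943204 / 5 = -35388640.80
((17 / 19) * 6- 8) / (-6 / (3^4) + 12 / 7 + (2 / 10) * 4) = -23625 / 21907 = -1.08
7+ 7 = 14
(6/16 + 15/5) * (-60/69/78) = -45/1196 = -0.04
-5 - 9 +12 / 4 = -11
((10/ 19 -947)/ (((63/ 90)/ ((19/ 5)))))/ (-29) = 5138/ 29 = 177.17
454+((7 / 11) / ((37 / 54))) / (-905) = 454.00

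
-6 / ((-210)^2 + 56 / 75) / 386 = -225 / 638358308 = -0.00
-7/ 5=-1.40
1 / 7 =0.14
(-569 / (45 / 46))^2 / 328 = 171269569 / 166050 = 1031.43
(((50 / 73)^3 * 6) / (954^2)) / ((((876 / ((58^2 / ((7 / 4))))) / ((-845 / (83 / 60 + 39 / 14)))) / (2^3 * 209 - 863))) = -2874559025000000 / 3771317444077413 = -0.76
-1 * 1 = -1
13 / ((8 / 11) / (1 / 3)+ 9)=143 / 123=1.16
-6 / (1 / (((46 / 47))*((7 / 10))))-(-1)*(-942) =-222336 / 235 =-946.11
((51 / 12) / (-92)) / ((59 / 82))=-697 / 10856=-0.06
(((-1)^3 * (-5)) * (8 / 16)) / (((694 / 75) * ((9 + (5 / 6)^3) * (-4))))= -0.01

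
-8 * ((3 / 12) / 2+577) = -4617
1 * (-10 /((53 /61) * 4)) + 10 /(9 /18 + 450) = -5145 /1802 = -2.86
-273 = -273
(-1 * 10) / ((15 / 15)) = -10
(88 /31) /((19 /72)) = 10.76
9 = 9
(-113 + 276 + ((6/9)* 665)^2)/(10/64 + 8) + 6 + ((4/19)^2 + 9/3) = 20458949069/847989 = 24126.43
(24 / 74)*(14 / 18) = 28 / 111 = 0.25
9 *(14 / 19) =126 / 19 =6.63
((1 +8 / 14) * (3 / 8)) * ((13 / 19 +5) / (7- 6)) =891 / 266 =3.35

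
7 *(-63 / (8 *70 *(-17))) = 63 / 1360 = 0.05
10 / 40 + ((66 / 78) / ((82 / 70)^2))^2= 1203856109 / 1910214436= 0.63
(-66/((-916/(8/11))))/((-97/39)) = -468/22213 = -0.02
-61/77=-0.79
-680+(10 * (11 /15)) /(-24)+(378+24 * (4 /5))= -50959 /180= -283.11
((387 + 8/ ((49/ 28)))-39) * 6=14808/ 7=2115.43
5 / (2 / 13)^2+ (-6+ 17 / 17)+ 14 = 881 / 4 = 220.25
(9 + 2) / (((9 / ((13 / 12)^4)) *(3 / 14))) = 2199197 / 279936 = 7.86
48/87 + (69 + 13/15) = 30632/435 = 70.42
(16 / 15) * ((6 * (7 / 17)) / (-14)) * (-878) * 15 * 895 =37718880 / 17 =2218757.65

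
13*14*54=9828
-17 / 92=-0.18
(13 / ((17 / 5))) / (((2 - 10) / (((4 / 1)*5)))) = -325 / 34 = -9.56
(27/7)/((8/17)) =8.20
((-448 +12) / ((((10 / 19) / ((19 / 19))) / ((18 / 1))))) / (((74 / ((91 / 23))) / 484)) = -1641872232 / 4255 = -385868.91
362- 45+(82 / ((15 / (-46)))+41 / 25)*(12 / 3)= -51173 / 75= -682.31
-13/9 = -1.44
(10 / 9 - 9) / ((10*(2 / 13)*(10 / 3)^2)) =-923 / 2000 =-0.46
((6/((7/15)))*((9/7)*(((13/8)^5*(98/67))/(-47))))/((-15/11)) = 110274021/25796608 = 4.27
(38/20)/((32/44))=209/80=2.61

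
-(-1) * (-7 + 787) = 780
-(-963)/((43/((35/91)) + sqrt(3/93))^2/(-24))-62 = -166425766767182/2606548899361 + 2781304500 * sqrt(31)/2606548899361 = -63.84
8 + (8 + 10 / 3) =58 / 3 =19.33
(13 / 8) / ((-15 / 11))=-143 / 120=-1.19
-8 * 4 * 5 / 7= -160 / 7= -22.86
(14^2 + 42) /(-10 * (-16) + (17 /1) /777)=1.49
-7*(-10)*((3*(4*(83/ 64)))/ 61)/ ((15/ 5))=2905/ 488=5.95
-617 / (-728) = 617 / 728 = 0.85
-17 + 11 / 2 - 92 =-207 / 2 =-103.50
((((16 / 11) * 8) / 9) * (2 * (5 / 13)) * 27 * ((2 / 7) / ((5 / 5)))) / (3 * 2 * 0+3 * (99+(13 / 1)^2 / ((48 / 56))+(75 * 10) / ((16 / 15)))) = 61440 / 24006983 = 0.00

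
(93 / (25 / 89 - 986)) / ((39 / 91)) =-19313 / 87729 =-0.22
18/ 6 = 3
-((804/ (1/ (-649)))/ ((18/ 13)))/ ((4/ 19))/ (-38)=-565279/ 12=-47106.58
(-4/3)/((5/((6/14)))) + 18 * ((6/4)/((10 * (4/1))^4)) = -2047811/17920000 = -0.11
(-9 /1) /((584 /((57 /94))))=-513 /54896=-0.01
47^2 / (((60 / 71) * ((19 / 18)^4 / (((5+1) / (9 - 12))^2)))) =5488110288 / 651605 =8422.45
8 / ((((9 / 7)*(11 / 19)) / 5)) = 5320 / 99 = 53.74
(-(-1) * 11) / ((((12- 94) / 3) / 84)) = -1386 / 41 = -33.80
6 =6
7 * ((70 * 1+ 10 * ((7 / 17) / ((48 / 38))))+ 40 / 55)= 1162189 / 2244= 517.91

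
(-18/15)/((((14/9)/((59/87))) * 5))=-531/5075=-0.10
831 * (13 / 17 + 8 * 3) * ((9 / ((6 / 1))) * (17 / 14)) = 1049553 / 28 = 37484.04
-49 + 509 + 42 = 502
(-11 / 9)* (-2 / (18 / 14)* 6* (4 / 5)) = 1232 / 135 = 9.13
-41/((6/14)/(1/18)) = -287/54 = -5.31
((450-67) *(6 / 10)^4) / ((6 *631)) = 0.01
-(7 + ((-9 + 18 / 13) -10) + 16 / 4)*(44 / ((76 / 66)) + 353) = 639238 / 247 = 2588.01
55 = 55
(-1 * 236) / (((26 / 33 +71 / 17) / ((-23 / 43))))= 3045108 / 119755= 25.43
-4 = -4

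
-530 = -530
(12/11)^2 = 144/121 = 1.19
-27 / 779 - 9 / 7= -7200 / 5453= -1.32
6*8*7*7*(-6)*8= -112896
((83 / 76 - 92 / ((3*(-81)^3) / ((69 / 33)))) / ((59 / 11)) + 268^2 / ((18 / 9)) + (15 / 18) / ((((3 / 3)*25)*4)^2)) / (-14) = -256734345224244361 / 100085220648000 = -2565.16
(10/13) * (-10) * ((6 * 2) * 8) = -9600/13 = -738.46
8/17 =0.47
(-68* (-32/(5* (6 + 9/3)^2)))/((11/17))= 36992/4455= 8.30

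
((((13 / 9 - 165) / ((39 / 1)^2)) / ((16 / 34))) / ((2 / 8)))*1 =-12512 / 13689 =-0.91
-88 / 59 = -1.49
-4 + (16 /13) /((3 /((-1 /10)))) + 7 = 577 /195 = 2.96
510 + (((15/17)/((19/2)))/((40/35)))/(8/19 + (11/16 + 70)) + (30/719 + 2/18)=1213157037131/2378021319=510.15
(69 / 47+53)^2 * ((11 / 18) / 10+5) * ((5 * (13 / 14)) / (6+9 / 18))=1492582400 / 139167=10725.12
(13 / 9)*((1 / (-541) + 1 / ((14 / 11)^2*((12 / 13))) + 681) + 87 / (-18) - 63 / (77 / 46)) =38768969837 / 41990256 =923.28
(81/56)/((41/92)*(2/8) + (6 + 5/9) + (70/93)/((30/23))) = 1039554/5206313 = 0.20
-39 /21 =-13 /7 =-1.86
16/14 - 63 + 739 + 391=7477/7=1068.14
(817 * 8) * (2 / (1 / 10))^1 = 130720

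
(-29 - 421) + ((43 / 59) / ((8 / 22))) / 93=-9876127 / 21948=-449.98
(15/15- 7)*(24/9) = -16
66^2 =4356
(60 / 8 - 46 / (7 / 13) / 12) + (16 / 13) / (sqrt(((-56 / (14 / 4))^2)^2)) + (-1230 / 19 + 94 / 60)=-26053021 / 414960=-62.78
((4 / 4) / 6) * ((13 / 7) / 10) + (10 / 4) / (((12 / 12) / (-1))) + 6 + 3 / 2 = 2113 / 420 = 5.03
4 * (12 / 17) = 48 / 17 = 2.82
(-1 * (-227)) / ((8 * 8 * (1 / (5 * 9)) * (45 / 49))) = 11123 / 64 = 173.80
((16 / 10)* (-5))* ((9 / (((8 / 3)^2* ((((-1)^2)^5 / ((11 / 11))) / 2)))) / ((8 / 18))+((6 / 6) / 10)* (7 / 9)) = -33253 / 720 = -46.18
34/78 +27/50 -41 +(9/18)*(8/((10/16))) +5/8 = -257393/7800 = -33.00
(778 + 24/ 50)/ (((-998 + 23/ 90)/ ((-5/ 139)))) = 350316/ 12481783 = 0.03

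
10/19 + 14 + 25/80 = 4511/304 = 14.84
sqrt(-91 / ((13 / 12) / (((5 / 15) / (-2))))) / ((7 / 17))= 17 * sqrt(14) / 7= 9.09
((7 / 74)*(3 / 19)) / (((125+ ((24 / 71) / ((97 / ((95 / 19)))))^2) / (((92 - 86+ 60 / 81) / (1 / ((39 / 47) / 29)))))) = 56110599727 / 2434700973252525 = 0.00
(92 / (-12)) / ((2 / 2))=-23 / 3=-7.67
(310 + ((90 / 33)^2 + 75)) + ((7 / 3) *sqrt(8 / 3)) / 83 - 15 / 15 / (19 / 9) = 14 *sqrt(6) / 747 + 901126 / 2299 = 392.01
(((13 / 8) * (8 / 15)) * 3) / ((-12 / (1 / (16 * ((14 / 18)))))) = -0.02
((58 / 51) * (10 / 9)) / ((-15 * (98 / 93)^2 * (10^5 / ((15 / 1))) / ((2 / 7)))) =-0.00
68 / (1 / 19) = 1292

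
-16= -16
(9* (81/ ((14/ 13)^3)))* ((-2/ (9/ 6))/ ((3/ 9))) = -1601613/ 686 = -2334.71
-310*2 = -620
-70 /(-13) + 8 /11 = 874 /143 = 6.11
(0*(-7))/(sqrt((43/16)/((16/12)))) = 0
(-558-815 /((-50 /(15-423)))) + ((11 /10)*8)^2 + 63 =-176699 /25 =-7067.96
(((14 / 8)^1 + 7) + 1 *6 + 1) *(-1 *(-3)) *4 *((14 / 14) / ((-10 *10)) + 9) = 169911 / 100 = 1699.11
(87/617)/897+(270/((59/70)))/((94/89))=155159507567/511571359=303.30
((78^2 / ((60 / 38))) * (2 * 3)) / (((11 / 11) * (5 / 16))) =1849536 / 25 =73981.44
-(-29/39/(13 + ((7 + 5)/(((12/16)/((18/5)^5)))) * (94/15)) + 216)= -7981794715651/36952755411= -216.00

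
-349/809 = -0.43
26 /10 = 13 /5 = 2.60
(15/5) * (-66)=-198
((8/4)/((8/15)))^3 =3375/64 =52.73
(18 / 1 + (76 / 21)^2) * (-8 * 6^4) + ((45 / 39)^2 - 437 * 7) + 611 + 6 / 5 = -13451010789 / 41405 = -324864.41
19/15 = 1.27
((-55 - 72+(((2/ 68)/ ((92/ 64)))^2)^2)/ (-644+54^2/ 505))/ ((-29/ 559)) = -837941955474805545/ 218459393146437376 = -3.84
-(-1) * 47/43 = 47/43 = 1.09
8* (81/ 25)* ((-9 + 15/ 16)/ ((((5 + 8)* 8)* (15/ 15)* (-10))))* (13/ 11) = 10449/ 44000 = 0.24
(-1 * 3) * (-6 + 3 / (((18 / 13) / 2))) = 5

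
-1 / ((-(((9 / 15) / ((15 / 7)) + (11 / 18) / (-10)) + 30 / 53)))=47700 / 37441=1.27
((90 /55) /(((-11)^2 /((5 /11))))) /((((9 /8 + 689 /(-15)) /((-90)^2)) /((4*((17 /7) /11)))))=-5948640000 /6061798589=-0.98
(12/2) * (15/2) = 45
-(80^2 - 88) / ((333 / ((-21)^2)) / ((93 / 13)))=-28763784 / 481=-59799.97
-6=-6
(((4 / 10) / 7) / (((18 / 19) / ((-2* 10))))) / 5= -76 / 315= -0.24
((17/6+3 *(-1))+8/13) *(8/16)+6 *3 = 18.22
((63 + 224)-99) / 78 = 94 / 39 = 2.41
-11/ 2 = -5.50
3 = 3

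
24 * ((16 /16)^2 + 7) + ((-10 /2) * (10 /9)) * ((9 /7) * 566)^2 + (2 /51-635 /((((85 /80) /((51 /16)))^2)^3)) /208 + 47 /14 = -117715898539 /39984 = -2944075.09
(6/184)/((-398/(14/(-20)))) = 21/366160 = 0.00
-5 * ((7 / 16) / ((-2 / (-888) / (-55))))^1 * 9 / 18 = 213675 / 8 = 26709.38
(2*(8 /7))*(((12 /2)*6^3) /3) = 6912 /7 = 987.43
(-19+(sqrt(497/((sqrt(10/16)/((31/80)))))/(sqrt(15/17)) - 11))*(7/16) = -5.86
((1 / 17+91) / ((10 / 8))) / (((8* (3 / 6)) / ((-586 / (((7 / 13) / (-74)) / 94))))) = 82029770784 / 595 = 137865160.98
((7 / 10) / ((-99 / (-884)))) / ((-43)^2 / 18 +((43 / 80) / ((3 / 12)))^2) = 247520 / 4250851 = 0.06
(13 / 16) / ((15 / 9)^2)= 117 / 400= 0.29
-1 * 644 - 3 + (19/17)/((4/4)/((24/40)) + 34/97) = -6450884/9979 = -646.45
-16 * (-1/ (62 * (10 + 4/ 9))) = 36/ 1457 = 0.02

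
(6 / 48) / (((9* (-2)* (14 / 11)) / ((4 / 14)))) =-11 / 7056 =-0.00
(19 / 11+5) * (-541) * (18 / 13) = -720612 / 143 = -5039.24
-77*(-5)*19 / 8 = 7315 / 8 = 914.38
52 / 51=1.02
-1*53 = -53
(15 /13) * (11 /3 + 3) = 100 /13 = 7.69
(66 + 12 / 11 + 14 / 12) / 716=0.10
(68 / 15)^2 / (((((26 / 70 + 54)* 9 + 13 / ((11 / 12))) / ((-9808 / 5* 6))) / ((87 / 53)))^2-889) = -8871890587298185216 / 383779965142061888375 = -0.02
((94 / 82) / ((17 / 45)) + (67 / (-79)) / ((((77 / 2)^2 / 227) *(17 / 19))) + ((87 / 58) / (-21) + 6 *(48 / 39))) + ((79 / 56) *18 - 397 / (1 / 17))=-113969197628399 / 16976363404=-6713.40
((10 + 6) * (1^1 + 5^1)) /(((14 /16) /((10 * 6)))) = 46080 /7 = 6582.86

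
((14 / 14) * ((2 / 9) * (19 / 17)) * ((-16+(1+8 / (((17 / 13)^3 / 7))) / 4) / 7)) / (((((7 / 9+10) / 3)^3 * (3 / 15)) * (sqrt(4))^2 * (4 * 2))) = -5535067365 / 4878551144512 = -0.00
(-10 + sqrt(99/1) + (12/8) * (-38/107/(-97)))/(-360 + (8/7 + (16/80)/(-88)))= 319497640/11471773773-3080 * sqrt(11)/368429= 0.00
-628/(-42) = 314/21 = 14.95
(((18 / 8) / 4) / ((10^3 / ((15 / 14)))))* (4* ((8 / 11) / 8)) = 27 / 123200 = 0.00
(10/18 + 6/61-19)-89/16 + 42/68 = -3477989/149328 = -23.29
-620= -620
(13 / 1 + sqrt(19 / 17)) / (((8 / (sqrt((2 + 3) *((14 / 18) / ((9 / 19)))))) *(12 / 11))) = 11 *sqrt(665) *(sqrt(323) + 221) / 14688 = 4.62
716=716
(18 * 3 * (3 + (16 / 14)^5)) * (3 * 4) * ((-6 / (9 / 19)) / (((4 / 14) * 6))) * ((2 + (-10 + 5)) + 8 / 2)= -56901276 / 2401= -23698.99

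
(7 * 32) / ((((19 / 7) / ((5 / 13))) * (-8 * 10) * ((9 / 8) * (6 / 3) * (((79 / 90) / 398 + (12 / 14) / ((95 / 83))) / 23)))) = -10921120 / 2022449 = -5.40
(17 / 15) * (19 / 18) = 323 / 270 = 1.20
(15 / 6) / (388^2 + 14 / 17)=85 / 5118524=0.00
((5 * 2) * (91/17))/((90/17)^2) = 1547/810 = 1.91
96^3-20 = 884716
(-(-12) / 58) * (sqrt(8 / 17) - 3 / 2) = -9 / 29 + 12 * sqrt(34) / 493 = -0.17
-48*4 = -192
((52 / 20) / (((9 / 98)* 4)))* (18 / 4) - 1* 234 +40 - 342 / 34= -58551 / 340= -172.21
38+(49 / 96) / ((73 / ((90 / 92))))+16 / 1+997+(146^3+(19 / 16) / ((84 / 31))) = 3512572036039 / 1128288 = 3113187.45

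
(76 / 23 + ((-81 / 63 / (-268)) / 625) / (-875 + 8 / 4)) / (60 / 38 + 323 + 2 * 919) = 164229729563 / 107482557927500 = 0.00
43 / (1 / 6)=258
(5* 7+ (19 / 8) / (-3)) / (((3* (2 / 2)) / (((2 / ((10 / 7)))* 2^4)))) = 255.42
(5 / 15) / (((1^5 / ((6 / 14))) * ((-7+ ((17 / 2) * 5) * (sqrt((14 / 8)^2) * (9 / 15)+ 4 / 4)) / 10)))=80 / 4487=0.02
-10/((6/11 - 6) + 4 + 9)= -110/83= -1.33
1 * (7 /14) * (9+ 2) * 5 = 55 /2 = 27.50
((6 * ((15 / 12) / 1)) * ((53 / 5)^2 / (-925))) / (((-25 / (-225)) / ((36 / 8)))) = -682587 / 18500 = -36.90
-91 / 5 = -18.20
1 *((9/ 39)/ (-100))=-3/ 1300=-0.00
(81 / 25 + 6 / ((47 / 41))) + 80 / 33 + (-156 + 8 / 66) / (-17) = 4409359 / 219725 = 20.07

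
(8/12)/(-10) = -1/15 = -0.07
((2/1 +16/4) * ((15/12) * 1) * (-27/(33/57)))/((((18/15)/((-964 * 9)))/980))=27261076500/11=2478279681.82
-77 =-77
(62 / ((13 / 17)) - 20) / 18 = 397 / 117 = 3.39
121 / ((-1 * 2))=-121 / 2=-60.50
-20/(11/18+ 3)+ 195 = 2463/13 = 189.46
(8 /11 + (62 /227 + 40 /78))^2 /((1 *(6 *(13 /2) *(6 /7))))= 76004456654 /1109563496613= 0.07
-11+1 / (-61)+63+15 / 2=7257 / 122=59.48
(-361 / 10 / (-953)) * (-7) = -2527 / 9530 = -0.27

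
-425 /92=-4.62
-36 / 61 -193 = -11809 / 61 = -193.59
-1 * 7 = -7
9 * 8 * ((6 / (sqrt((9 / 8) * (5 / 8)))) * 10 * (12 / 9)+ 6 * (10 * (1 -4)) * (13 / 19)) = -168480 / 19+ 3072 * sqrt(5) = -1998.17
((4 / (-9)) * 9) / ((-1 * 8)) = 1 / 2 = 0.50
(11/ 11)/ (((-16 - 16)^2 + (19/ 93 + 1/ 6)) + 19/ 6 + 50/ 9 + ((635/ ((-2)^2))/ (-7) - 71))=7812/ 7338707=0.00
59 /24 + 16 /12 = 3.79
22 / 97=0.23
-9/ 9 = -1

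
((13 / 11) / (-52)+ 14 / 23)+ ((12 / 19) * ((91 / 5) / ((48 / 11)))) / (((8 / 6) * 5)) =1886459 / 1922800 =0.98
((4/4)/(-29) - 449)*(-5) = 2245.17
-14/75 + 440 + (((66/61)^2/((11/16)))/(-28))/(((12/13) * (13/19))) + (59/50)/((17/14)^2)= 9948092128/22582749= 440.52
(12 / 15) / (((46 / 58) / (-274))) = -276.38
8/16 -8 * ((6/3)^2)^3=-1023/2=-511.50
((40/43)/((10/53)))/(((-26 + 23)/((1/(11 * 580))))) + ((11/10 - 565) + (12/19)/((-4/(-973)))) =-641552723/1563738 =-410.27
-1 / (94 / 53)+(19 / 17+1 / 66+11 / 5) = 365047 / 131835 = 2.77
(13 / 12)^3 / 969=2197 / 1674432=0.00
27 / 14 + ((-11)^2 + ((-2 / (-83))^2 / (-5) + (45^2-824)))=638438019 / 482230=1323.93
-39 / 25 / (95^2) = -39 / 225625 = -0.00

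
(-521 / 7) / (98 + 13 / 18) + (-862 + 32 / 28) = -10717580 / 12439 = -861.61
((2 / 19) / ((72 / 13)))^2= 169 / 467856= 0.00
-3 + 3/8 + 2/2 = -13/8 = -1.62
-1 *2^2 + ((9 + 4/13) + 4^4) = 261.31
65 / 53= 1.23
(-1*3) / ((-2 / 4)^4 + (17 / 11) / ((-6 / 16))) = 1584 / 2143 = 0.74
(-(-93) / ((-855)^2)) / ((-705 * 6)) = -31 / 1030745250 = -0.00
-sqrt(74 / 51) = -sqrt(3774) / 51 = -1.20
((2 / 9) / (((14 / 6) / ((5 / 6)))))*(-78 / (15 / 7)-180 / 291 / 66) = -64748 / 22407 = -2.89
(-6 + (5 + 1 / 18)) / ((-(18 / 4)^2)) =34 / 729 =0.05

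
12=12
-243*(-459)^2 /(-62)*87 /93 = 1484669007 /1922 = 772460.46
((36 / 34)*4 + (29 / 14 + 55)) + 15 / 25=73669 / 1190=61.91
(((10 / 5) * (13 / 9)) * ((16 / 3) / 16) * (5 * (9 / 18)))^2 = 4225 / 729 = 5.80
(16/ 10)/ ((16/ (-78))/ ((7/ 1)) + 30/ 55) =12012/ 3875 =3.10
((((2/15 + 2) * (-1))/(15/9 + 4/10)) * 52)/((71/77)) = -128128/2201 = -58.21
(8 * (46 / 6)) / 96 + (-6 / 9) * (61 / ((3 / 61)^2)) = -1815779 / 108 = -16812.77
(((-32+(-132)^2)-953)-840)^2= 243328801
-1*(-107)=107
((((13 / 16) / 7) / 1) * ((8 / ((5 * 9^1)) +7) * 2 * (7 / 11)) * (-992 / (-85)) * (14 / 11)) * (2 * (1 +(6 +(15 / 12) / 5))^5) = 1099377075251 / 1742400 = 630955.62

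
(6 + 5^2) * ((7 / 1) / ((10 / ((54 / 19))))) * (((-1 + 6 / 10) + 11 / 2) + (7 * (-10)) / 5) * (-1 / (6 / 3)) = 521451 / 1900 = 274.45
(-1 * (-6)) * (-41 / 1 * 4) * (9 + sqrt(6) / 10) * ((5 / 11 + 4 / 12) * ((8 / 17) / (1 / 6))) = -3684096 / 187 - 204672 * sqrt(6) / 935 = -20237.24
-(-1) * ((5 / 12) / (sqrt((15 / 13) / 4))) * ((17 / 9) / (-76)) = -17 * sqrt(195) / 12312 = -0.02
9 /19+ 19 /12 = 2.06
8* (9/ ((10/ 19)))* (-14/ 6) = -1596/ 5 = -319.20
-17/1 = -17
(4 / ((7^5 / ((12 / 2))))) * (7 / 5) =24 / 12005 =0.00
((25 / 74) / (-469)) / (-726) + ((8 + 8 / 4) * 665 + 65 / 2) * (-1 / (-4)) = 84187992785 / 50393112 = 1670.63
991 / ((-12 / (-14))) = 6937 / 6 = 1156.17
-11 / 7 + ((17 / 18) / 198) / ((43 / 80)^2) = -1.55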